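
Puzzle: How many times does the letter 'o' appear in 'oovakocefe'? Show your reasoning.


Letter 'o' in 'oovakocefe': found at position(s) 1, 2, 6 = 3 occurrence(s).

3


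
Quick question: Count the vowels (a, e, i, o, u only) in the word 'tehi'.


Vowels in 'tehi': e, i = 2 vowels.

2


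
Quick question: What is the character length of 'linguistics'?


Spell out 'linguistics' and number each letter: l(1), i(2), n(3), g(4), u(5), i(6), s(7), t(8), i(9), c(10), s(11). Total: 11 letters.

11


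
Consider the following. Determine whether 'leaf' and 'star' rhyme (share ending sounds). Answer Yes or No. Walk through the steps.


Rime (stressed vowel + following sounds) of 'leaf': -eaf = /iːf/
Rime of 'star': -ar = /ɑːr/
/iːf/ and /ɑːr/ are different ending sounds, so the words do not rhyme.

No


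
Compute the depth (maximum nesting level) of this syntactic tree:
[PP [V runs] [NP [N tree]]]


Count bracket nesting levels:
'[' at pos 0: depth = 1
'[' at pos 4: depth = 2
'[' at pos 13: depth = 2
'[' at pos 17: depth = 3
Maximum depth reached: 3

3


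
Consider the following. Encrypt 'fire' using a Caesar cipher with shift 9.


Shift each letter by 9: f -> o, i -> r, r -> a, e -> n. Result: 'oran'.

oran


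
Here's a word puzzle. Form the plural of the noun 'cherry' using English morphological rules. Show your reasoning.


Apply rule: Change -y to -ies (consonant + y). 'cherry' becomes 'cherries'.

cherries


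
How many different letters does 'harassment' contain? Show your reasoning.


Unique letters in 'harassment': {a, e, h, m, n, r, s, t} = 8 distinct letters.

8


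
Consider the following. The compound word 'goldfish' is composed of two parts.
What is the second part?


Split 'goldfish' into 'gold' + 'fish'. The second part is 'fish'.

fish


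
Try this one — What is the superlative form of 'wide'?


Apply superlative formation (ends in e: add -st): 'wide' -> 'widest'.

widest


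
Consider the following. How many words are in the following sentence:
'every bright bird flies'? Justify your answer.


Split into words: every | bright | bird | flies = 4 words.

4


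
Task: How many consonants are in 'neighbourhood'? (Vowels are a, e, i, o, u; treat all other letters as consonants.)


Consonants in 'neighbourhood': n, g, h, b, r, h, d = 7 consonants.

7


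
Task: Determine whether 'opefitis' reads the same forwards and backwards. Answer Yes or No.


Forward: 'opefitis'
Reversed: 'sitifepo'
They differ.

No


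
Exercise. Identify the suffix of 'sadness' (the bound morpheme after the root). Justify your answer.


The word 'sadness' = 'sad' (root) + '-ness' (suffix). The suffix is '-ness'.

ness


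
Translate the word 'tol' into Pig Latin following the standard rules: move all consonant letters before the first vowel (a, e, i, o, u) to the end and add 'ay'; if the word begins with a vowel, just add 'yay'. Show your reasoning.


'tol': move consonant cluster 't' to end and add 'ay': 'oltay'.

oltay


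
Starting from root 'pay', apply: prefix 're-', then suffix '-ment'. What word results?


Step 1: Add prefix 're-' to 'pay' = 'repay'
Step 2: Add suffix '-ment' to 'repay' = 'repayment'

repayment


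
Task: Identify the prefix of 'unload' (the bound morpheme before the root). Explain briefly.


The word 'unload' = 'un' (prefix) + 'load' (root). The prefix is 'un'.

un


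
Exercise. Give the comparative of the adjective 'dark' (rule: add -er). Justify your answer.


Apply comparative formation (add -er): 'dark' -> 'darker'.

darker


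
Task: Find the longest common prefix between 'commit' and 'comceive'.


Compare from the start: 3 characters match: 'com'. Mismatch at position 4: 'm' vs 'c'.

com


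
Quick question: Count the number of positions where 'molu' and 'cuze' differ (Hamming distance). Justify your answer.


Alignment:
Position 1: 'm' vs 'c' = DIFFER
Position 2: 'o' vs 'u' = DIFFER
Position 3: 'l' vs 'z' = DIFFER
Position 4: 'u' vs 'e' = DIFFER
Total differences: 4

4


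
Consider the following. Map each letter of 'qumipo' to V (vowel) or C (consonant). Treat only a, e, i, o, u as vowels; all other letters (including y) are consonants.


Letter mapping: q = C, u = V, m = C, i = V, p = C, o = V.

CVCVCV


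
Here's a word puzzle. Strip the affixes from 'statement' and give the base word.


Remove suffix '-ment' from 'statement' to get root 'state'.

state


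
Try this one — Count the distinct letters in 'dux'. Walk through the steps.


Unique letters in 'dux': {d, u, x} = 3 distinct letters.

3


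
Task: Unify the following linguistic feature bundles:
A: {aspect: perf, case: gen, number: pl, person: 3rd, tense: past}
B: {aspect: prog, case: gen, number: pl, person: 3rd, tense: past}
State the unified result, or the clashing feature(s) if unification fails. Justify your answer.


Compare features:
aspect: A=perf vs B=prog -> CLASH
case: A=gen vs B=gen -> unified: gen
number: A=pl vs B=pl -> unified: pl
person: A=3rd vs B=3rd -> unified: 3rd
tense: A=past vs B=past -> unified: past
Clash detected on feature 'aspect' (perf vs prog); unification fails.

CLASH on 'aspect' (perf vs prog)


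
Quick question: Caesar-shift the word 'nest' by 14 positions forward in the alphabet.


Shift each letter by 14: n -> b, e -> s, s -> g, t -> h. Result: 'bsgh'.

bsgh


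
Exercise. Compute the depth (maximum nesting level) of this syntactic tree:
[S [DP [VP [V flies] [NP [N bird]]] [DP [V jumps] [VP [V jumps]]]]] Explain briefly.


Count bracket nesting levels:
'[' at pos 0: depth = 1
'[' at pos 3: depth = 2
'[' at pos 7: depth = 3
'[' at pos 11: depth = 4
'[' at pos 21: depth = 4
'[' at pos 25: depth = 5
'[' at pos 36: depth = 3
'[' at pos 40: depth = 4
'[' at pos 50: depth = 4
'[' at pos 54: depth = 5
Maximum depth reached: 5

5


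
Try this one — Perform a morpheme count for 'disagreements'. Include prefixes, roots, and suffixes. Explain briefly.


Decomposition: dis- (prefix) + agree (root) + -ment (suffix) + -s (plural) = 4 morpheme(s)

4 morphemes


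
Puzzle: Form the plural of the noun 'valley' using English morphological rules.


Apply rule: Add -s. 'valley' becomes 'valleys'.

valleys


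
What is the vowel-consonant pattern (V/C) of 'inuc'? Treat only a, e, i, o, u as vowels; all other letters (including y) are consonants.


Letter mapping: i = V, n = C, u = V, c = C.

VCVC


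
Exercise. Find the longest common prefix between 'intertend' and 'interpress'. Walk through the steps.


Compare from the start: 5 characters match: 'inter'. Mismatch at position 6: 't' vs 'p'.

inter


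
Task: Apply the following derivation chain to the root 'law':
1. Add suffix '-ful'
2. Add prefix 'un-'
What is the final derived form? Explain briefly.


Step 1: Add suffix '-ful' to 'law' = 'lawful'
Step 2: Add prefix 'un-' to 'lawful' = 'unlawful'

unlawful


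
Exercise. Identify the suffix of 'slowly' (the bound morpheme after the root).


The word 'slowly' = 'slow' (root) + '-ly' (suffix). The suffix is '-ly'.

ly


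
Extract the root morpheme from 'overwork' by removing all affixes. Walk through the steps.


Remove prefix 'over' from 'overwork' to get root 'work'.

work


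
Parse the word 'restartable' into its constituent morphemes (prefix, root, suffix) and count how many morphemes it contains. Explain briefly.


Step 1: Identify prefix: 're' (meaning: again)
Step 2: Identify root: 'start'
Step 3: Identify suffix(es): 'able'
Decomposition: re- (prefix: again) + start (root) + -able (suffix: capable of)
Total morphemes: 3

3 morphemes (re- (prefix: again) + start (root) + -able (suffix: capable of))


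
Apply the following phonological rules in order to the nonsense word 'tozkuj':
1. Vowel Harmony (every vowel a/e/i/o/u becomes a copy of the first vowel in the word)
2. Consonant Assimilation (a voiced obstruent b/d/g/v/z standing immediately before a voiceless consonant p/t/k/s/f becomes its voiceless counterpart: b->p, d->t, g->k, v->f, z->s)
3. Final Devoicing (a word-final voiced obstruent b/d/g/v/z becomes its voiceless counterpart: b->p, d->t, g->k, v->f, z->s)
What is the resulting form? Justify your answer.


Starting form: 'tozkuj'
Rule 1: Vowel Harmony: all vowels become 'o' (matching first vowel). 'tozkuj' -> 'tozkoj'
Rule 2: Consonant Assimilation: voiced obstruent before voiceless consonant becomes voiceless ('zk' -> 'sk'). 'tozkoj' -> 'toskoj'
Rule 3: Final Devoicing: final consonant 'j' is not one of the voiced obstruents b/d/g/v/z. No change.
Final form: 'toskoj'

toskoj


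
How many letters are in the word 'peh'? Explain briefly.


Spell out 'peh' and number each letter: p(1), e(2), h(3). Total: 3 letters.

3


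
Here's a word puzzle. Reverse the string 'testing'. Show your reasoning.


Reverse 'testing' character by character: 'gnitset'.

gnitset


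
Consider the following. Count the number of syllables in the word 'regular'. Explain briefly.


Break 'regular' into syllables: reg-u-lar -> reg | u | lar = 3 syllables

3 syllables


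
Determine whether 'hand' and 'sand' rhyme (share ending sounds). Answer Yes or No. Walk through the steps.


Rime (stressed vowel + following sounds) of 'hand': -and = /ænd/
Rime of 'sand': -and = /ænd/
/ænd/ and /ænd/ are the same ending sound, so the words rhyme.

Yes


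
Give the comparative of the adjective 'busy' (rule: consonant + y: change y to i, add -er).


Apply comparative formation (consonant + y: change y to i, add -er): 'busy' -> 'busier'.

busier


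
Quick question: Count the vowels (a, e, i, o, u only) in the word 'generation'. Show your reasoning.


Vowels in 'generation': e, e, a, i, o = 5 vowels.

5


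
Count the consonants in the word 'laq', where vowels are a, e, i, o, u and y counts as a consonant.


Consonants in 'laq': l, q = 2 consonants.

2


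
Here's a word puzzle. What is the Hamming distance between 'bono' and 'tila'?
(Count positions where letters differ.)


Alignment:
Position 1: 'b' vs 't' = DIFFER
Position 2: 'o' vs 'i' = DIFFER
Position 3: 'n' vs 'l' = DIFFER
Position 4: 'o' vs 'a' = DIFFER
Total differences: 4

4


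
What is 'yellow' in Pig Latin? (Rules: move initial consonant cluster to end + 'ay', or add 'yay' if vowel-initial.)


'yellow': move consonant cluster 'y' to end and add 'ay': 'ellowyay'.

ellowyay


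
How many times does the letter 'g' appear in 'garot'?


Letter 'g' in 'garot': found at position(s) 1 = 1 occurrence(s).

1


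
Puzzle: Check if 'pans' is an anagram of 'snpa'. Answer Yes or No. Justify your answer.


Sorted letters of 'pans': 'anps'
Sorted letters of 'snpa': 'anps'
They match.

Yes


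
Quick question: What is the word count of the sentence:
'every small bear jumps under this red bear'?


Split into words: every | small | bear | jumps | under | this | red | bear = 8 words.

8


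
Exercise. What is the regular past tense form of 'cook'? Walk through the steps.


Apply rule: Add -ed. 'cook' becomes 'cooked'.

cooked


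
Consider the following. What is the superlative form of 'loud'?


Apply superlative formation (add -est): 'loud' -> 'loudest'.

loudest


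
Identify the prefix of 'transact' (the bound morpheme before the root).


The word 'transact' = 'trans' (prefix) + 'act' (root). The prefix is 'trans'.

trans


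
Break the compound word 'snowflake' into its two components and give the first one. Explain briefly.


Split 'snowflake' into 'snow' + 'flake'. The first part is 'snow'.

snow


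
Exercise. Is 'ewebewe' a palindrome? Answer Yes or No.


Forward: 'ewebewe'
Reversed: 'ewebewe'
They are identical.

Yes


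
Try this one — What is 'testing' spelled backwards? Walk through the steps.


Reverse 'testing' character by character: 'gnitset'.

gnitset


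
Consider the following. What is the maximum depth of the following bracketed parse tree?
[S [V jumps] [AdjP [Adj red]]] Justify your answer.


Count bracket nesting levels:
'[' at pos 0: depth = 1
'[' at pos 3: depth = 2
'[' at pos 13: depth = 2
'[' at pos 19: depth = 3
Maximum depth reached: 3

3


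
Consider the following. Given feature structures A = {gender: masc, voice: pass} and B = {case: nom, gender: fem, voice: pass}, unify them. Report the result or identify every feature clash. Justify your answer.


Compare features:
case: A=_ vs B=nom -> unified: nom
gender: A=masc vs B=fem -> CLASH
voice: A=pass vs B=pass -> unified: pass
Clash detected on feature 'gender' (masc vs fem); unification fails.

CLASH on 'gender' (masc vs fem)


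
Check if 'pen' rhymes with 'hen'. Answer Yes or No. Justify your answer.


Rime (stressed vowel + following sounds) of 'pen': -en = /ɛn/
Rime of 'hen': -en = /ɛn/
/ɛn/ and /ɛn/ are the same ending sound, so the words rhyme.

Yes


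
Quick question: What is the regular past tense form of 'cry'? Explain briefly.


Apply rule: Change -y to -ied. 'cry' becomes 'cried'.

cried


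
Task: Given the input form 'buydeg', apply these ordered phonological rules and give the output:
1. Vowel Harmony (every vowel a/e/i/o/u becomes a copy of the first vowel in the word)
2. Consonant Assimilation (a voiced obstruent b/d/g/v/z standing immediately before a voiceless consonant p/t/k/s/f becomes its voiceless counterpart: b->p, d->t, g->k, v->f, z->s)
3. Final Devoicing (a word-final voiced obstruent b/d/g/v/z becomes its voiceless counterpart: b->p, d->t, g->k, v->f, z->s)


Starting form: 'buydeg'
Rule 1: Vowel Harmony: all vowels become 'u' (matching first vowel). 'buydeg' -> 'buydug'
Rule 2: Consonant Assimilation: no voiced obstruent (b/d/g/v/z) stands immediately before a voiceless consonant (p/t/k/s/f). No change.
Rule 3: Final Devoicing: word-final voiced obstruent 'g' becomes voiceless 'k'. 'buydug' -> 'buyduk'
Final form: 'buyduk'

buyduk


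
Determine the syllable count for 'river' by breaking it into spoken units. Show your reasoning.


Break 'river' into syllables: riv-er -> riv | er = 2 syllables

2 syllables


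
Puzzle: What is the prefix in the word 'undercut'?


The word 'undercut' = 'under' (prefix) + 'cut' (root). The prefix is 'under'.

under


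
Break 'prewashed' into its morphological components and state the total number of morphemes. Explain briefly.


Step 1: Identify prefix: 'pre' (meaning: before)
Step 2: Identify root: 'wash'
Step 3: Identify suffix(es): 'ed'
Decomposition: pre- (prefix: before) + wash (root) + -ed (suffix: past)
Total morphemes: 3

3 morphemes (pre- (prefix: before) + wash (root) + -ed (suffix: past))


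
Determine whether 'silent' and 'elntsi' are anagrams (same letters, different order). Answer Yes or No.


Sorted letters of 'silent': 'eilnst'
Sorted letters of 'elntsi': 'eilnst'
They match.

Yes


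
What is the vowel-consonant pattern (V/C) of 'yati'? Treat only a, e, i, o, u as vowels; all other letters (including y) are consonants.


Letter mapping: y = C, a = V, t = C, i = V.

CVCV


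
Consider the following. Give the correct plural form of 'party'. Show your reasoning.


Apply rule: Change -y to -ies (consonant + y). 'party' becomes 'parties'.

parties


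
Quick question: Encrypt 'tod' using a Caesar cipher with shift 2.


Shift each letter by 2: t -> v, o -> q, d -> f. Result: 'vqf'.

vqf


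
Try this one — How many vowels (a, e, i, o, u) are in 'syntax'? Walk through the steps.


Vowels in 'syntax': a = 1 vowels.

1


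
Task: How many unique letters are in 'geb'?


Unique letters in 'geb': {b, e, g} = 3 distinct letters.

3


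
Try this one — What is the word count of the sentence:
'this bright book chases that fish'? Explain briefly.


Split into words: this | bright | book | chases | that | fish = 6 words.

6


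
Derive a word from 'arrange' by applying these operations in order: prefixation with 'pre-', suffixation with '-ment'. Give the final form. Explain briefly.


Step 1: Add prefix 'pre-' to 'arrange' = 'prearrange'
Step 2: Add suffix '-ment' to 'prearrange' = 'prearrangement'

prearrangement


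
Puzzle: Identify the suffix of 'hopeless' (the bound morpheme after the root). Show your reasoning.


The word 'hopeless' = 'hope' (root) + '-less' (suffix). The suffix is '-less'.

less


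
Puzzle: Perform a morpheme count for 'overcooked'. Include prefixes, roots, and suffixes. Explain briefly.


Decomposition: over- (prefix) + cook (root) + -ed (suffix) = 3 morpheme(s)

3 morphemes


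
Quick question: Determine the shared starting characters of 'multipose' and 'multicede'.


Compare from the start: 5 characters match: 'multi'. Mismatch at position 6: 'p' vs 'c'.

multi


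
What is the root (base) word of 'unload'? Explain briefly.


Remove prefix 'un' from 'unload' to get root 'load'.

load


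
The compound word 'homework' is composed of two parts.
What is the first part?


Split 'homework' into 'home' + 'work'. The first part is 'home'.

home


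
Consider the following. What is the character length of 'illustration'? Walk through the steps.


Spell out 'illustration' and number each letter: i(1), l(2), l(3), u(4), s(5), t(6), r(7), a(8), t(9), i(10), o(11), n(12). Total: 12 letters.

12


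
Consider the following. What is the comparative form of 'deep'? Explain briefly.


Apply comparative formation (add -er): 'deep' -> 'deeper'.

deeper


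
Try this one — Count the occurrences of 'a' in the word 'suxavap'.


Letter 'a' in 'suxavap': found at position(s) 4, 6 = 2 occurrence(s).

2


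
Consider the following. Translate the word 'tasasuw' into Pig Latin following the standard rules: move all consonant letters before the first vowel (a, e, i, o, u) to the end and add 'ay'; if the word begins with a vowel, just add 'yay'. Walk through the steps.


'tasasuw': move consonant cluster 't' to end and add 'ay': 'asasuwtay'.

asasuwtay


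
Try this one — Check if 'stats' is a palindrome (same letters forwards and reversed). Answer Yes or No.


Forward: 'stats'
Reversed: 'stats'
They are identical.

Yes


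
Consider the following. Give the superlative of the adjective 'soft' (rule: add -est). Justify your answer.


Apply superlative formation (add -est): 'soft' -> 'softest'.

softest


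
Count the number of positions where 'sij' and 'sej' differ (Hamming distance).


Alignment:
Position 1: 's' vs 's' = match
Position 2: 'i' vs 'e' = DIFFER
Position 3: 'j' vs 'j' = match
Total differences: 1

1


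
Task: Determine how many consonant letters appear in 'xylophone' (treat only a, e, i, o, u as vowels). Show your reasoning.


Consonants in 'xylophone': x, y, l, p, h, n = 6 consonants.

6


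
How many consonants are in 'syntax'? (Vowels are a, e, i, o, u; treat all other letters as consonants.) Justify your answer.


Consonants in 'syntax': s, y, n, t, x = 5 consonants.

5


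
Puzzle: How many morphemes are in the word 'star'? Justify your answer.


Decomposition: star (free morpheme) = 1 morpheme(s)

1 morphemes


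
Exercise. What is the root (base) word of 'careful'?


Remove suffix '-ful' from 'careful' to get root 'care'.

care


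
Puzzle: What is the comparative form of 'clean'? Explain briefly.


Apply comparative formation (add -er): 'clean' -> 'cleaner'.

cleaner


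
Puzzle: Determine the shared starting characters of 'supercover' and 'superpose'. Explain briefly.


Compare from the start: 5 characters match: 'super'. Mismatch at position 6: 'c' vs 'p'.

super


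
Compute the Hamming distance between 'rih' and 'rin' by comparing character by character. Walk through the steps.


Alignment:
Position 1: 'r' vs 'r' = match
Position 2: 'i' vs 'i' = match
Position 3: 'h' vs 'n' = DIFFER
Total differences: 1

1


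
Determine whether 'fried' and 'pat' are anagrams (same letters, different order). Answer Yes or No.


Sorted letters of 'fried': 'defir'
Sorted letters of 'pat': 'apt'
They do not match.

No


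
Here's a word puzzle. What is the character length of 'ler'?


Spell out 'ler' and number each letter: l(1), e(2), r(3). Total: 3 letters.

3


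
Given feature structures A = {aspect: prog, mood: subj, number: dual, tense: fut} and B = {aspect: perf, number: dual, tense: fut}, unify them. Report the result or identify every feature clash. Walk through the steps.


Compare features:
aspect: A=prog vs B=perf -> CLASH
mood: A=subj vs B=_ -> unified: subj
number: A=dual vs B=dual -> unified: dual
tense: A=fut vs B=fut -> unified: fut
Clash detected on feature 'aspect' (prog vs perf); unification fails.

CLASH on 'aspect' (prog vs perf)


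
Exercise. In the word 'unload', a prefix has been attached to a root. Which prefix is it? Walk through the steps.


The word 'unload' = 'un' (prefix) + 'load' (root). The prefix is 'un'.

un


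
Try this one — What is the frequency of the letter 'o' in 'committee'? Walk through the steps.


Letter 'o' in 'committee': found at position(s) 2 = 1 occurrence(s).

1


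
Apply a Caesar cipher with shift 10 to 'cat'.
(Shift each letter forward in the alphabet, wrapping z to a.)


Shift each letter by 10: c -> m, a -> k, t -> d. Result: 'mkd'.

mkd


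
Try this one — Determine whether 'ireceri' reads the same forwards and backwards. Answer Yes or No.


Forward: 'ireceri'
Reversed: 'ireceri'
They are identical.

Yes


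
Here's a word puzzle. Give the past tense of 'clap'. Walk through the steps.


Apply rule: Double final consonant and add -ed. 'clap' becomes 'clapped'.

clapped


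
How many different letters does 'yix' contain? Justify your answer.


Unique letters in 'yix': {i, x, y} = 3 distinct letters.

3


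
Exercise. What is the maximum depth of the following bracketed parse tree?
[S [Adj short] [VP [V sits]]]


Count bracket nesting levels:
'[' at pos 0: depth = 1
'[' at pos 3: depth = 2
'[' at pos 15: depth = 2
'[' at pos 19: depth = 3
Maximum depth reached: 3

3


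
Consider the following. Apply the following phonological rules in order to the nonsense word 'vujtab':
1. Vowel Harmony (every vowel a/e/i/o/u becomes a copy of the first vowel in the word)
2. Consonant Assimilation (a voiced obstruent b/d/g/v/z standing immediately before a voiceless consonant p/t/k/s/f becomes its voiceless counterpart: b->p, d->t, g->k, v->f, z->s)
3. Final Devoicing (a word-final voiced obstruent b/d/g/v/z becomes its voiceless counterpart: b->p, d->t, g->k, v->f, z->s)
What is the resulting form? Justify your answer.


Starting form: 'vujtab'
Rule 1: Vowel Harmony: all vowels become 'u' (matching first vowel). 'vujtab' -> 'vujtub'
Rule 2: Consonant Assimilation: no voiced obstruent (b/d/g/v/z) stands immediately before a voiceless consonant (p/t/k/s/f). No change.
Rule 3: Final Devoicing: word-final voiced obstruent 'b' becomes voiceless 'p'. 'vujtub' -> 'vujtup'
Final form: 'vujtup'

vujtup


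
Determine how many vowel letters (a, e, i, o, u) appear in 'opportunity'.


Vowels in 'opportunity': o, o, u, i = 4 vowels.

4


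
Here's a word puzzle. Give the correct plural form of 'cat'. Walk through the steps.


Apply rule: Add -s. 'cat' becomes 'cats'.

cats


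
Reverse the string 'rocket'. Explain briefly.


Reverse 'rocket' character by character: 'tekcor'.

tekcor


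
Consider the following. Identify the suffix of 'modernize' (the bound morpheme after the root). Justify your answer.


The word 'modernize' = 'modern' (root) + '-ize' (suffix). The suffix is '-ize'.

ize


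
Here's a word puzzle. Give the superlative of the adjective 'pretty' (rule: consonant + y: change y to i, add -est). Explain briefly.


Apply superlative formation (consonant + y: change y to i, add -est): 'pretty' -> 'prettiest'.

prettiest


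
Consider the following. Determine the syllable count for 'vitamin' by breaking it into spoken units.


Break 'vitamin' into syllables: vi-ta-min -> vi | ta | min = 3 syllables

3 syllables


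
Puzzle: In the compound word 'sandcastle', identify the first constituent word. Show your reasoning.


Split 'sandcastle' into 'sand' + 'castle'. The first part is 'sand'.

sand


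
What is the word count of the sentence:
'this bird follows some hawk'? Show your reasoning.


Split into words: this | bird | follows | some | hawk = 5 words.

5


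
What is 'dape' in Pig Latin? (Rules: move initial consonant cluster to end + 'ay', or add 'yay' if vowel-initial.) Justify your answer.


'dape': move consonant cluster 'd' to end and add 'ay': 'apeday'.

apeday


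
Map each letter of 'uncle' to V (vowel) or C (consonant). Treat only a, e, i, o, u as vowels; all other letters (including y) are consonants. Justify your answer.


Letter mapping: u = V, n = C, c = C, l = C, e = V.

VCCCV


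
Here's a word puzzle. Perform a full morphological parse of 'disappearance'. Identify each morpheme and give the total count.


Step 1: Identify prefix: 'dis' (meaning: not/apart)
Step 2: Identify root: 'appear'
Step 3: Identify suffix(es): 'ance'
Decomposition: dis- (prefix: not/apart) + appear (root) + -ance (suffix: state/act)
Total morphemes: 3

3 morphemes (dis- (prefix: not/apart) + appear (root) + -ance (suffix: state/act))


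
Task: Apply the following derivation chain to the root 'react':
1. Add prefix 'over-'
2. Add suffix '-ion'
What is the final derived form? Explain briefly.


Step 1: Add prefix 'over-' to 'react' = 'overreact'
Step 2: Add suffix '-ion' to 'overreact' = 'overreaction'

overreaction


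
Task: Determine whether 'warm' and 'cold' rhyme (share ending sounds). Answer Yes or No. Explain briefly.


Rime (stressed vowel + following sounds) of 'warm': -arm = /ɔːrm/
Rime of 'cold': -old = /oʊld/
/ɔːrm/ and /oʊld/ are different ending sounds, so the words do not rhyme.

No


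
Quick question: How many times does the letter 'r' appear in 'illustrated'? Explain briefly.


Letter 'r' in 'illustrated': found at position(s) 7 = 1 occurrence(s).

1


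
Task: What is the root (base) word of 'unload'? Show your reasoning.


Remove prefix 'un' from 'unload' to get root 'load'.

load


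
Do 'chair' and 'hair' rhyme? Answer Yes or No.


Rime (stressed vowel + following sounds) of 'chair': -air = /ɛər/
Rime of 'hair': -air = /ɛər/
/ɛər/ and /ɛər/ are the same ending sound, so the words rhyme.

Yes


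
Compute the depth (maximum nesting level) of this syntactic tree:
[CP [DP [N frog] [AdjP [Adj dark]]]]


Count bracket nesting levels:
'[' at pos 0: depth = 1
'[' at pos 4: depth = 2
'[' at pos 8: depth = 3
'[' at pos 17: depth = 3
'[' at pos 23: depth = 4
Maximum depth reached: 4

4


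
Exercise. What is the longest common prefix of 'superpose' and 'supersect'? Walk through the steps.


Compare from the start: 5 characters match: 'super'. Mismatch at position 6: 'p' vs 's'.

super


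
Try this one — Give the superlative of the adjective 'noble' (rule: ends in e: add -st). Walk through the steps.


Apply superlative formation (ends in e: add -st): 'noble' -> 'noblest'.

noblest


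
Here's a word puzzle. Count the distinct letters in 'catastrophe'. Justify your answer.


Unique letters in 'catastrophe': {a, c, e, h, o, p, r, s, t} = 9 distinct letters.

9


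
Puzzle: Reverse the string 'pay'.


Reverse 'pay' character by character: 'yap'.

yap


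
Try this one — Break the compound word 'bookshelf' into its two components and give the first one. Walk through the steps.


Split 'bookshelf' into 'book' + 'shelf'. The first part is 'book'.

book


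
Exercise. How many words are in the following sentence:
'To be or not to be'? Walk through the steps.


Split into words: To | be | or | not | to | be = 6 words.

6


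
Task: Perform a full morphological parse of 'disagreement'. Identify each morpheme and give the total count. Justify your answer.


Step 1: Identify prefix: 'dis' (meaning: not/apart)
Step 2: Identify root: 'agree'
Step 3: Identify suffix(es): 'ment'
Decomposition: dis- (prefix: not/apart) + agree (root) + -ment (suffix: action/result)
Total morphemes: 3

3 morphemes (dis- (prefix: not/apart) + agree (root) + -ment (suffix: action/result))


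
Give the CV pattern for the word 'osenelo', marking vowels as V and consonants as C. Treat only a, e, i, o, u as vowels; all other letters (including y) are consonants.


Letter mapping: o = V, s = C, e = V, n = C, e = V, l = C, o = V.

VCVCVCV


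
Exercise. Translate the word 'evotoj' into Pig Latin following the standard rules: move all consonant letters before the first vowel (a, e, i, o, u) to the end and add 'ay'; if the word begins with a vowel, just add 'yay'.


'evotoj' starts with a vowel, so add 'yay': 'evotojyay'.

evotojyay


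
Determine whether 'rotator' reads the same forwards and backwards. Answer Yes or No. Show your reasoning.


Forward: 'rotator'
Reversed: 'rotator'
They are identical.

Yes


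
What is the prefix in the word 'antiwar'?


The word 'antiwar' = 'anti' (prefix) + 'war' (root). The prefix is 'anti'.

anti


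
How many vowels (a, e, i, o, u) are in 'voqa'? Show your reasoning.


Vowels in 'voqa': o, a = 2 vowels.

2


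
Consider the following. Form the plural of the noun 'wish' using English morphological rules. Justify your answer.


Apply rule: Add -es (sibilant/fricative ending). 'wish' becomes 'wishes'.

wishes


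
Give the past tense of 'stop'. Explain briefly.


Apply rule: Double final consonant and add -ed. 'stop' becomes 'stopped'.

stopped


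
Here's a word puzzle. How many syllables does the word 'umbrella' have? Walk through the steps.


Break 'umbrella' into syllables: um-brel-la -> um | brel | la = 3 syllables

3 syllables


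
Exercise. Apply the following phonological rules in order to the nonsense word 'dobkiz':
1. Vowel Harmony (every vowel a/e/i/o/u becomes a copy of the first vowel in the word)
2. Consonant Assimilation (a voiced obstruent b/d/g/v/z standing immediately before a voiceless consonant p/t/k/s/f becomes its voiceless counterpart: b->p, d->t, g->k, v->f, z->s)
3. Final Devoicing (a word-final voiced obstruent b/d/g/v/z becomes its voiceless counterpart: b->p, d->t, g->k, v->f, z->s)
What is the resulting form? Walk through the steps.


Starting form: 'dobkiz'
Rule 1: Vowel Harmony: all vowels become 'o' (matching first vowel). 'dobkiz' -> 'dobkoz'
Rule 2: Consonant Assimilation: voiced obstruent before voiceless consonant becomes voiceless ('bk' -> 'pk'). 'dobkoz' -> 'dopkoz'
Rule 3: Final Devoicing: word-final voiced obstruent 'z' becomes voiceless 's'. 'dopkoz' -> 'dopkos'
Final form: 'dopkos'

dopkos


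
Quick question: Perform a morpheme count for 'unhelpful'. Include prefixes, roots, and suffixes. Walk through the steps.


Decomposition: un- (prefix) + help (root) + -ful (suffix) = 3 morpheme(s)

3 morphemes


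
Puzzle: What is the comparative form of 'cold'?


Apply comparative formation (add -er): 'cold' -> 'colder'.

colder


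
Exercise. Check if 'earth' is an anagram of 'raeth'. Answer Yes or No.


Sorted letters of 'earth': 'aehrt'
Sorted letters of 'raeth': 'aehrt'
They match.

Yes


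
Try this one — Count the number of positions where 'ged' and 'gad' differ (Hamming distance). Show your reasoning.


Alignment:
Position 1: 'g' vs 'g' = match
Position 2: 'e' vs 'a' = DIFFER
Position 3: 'd' vs 'd' = match
Total differences: 1

1


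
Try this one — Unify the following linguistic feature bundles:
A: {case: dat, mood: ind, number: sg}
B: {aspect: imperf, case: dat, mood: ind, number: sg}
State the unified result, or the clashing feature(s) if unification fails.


Compare features:
aspect: A=_ vs B=imperf -> unified: imperf
case: A=dat vs B=dat -> unified: dat
mood: A=ind vs B=ind -> unified: ind
number: A=sg vs B=sg -> unified: sg
No clashes found.

Unified: {aspect: imperf, case: dat, mood: ind, number: sg}


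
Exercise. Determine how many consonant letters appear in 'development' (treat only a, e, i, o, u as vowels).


Consonants in 'development': d, v, l, p, m, n, t = 7 consonants.

7


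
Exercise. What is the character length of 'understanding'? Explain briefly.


Spell out 'understanding' and number each letter: u(1), n(2), d(3), e(4), r(5), s(6), t(7), a(8), n(9), d(10), i(11), n(12), g(13). Total: 13 letters.

13


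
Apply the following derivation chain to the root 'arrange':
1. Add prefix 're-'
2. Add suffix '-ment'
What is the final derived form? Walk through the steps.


Step 1: Add prefix 're-' to 'arrange' = 'rearrange'
Step 2: Add suffix '-ment' to 'rearrange' = 'rearrangement'

rearrangement


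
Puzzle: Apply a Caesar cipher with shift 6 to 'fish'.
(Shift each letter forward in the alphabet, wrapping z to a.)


Shift each letter by 6: f -> l, i -> o, s -> y, h -> n. Result: 'loyn'.

loyn


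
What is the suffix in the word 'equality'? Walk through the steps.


The word 'equality' = 'equal' (root) + '-ity' (suffix). The suffix is '-ity'.

ity


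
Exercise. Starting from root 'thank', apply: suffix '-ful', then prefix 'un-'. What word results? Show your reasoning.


Step 1: Add suffix '-ful' to 'thank' = 'thankful'
Step 2: Add prefix 'un-' to 'thankful' = 'unthankful'

unthankful


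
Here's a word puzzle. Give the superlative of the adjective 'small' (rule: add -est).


Apply superlative formation (add -est): 'small' -> 'smallest'.

smallest


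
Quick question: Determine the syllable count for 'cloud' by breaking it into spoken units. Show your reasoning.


Break 'cloud' into syllables: cloud -> cloud = 1 syllable

1 syllable


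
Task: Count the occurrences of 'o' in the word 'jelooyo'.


Letter 'o' in 'jelooyo': found at position(s) 4, 5, 7 = 3 occurrence(s).

3


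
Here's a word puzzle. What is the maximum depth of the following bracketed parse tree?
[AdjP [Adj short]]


Count bracket nesting levels:
'[' at pos 0: depth = 1
'[' at pos 6: depth = 2
Maximum depth reached: 2

2


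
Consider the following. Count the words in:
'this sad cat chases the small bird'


Split into words: this | sad | cat | chases | the | small | bird = 7 words.

7


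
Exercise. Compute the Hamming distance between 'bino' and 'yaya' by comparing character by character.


Alignment:
Position 1: 'b' vs 'y' = DIFFER
Position 2: 'i' vs 'a' = DIFFER
Position 3: 'n' vs 'y' = DIFFER
Position 4: 'o' vs 'a' = DIFFER
Total differences: 4

4


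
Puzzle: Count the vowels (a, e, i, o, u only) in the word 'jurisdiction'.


Vowels in 'jurisdiction': u, i, i, i, o = 5 vowels.

5


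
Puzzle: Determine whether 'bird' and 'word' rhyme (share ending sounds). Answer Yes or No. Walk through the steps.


Rime (stressed vowel + following sounds) of 'bird': -ird = /ɜːrd/
Rime of 'word': -ord = /ɜːrd/
/ɜːrd/ and /ɜːrd/ are the same ending sound, so the words rhyme.

Yes


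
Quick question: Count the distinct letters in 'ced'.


Unique letters in 'ced': {c, d, e} = 3 distinct letters.

3


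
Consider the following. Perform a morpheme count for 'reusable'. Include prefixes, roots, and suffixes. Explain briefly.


Decomposition: re- (prefix) + use (root) + -able (suffix) = 3 morpheme(s)

3 morphemes


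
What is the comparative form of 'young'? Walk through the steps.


Apply comparative formation (add -er): 'young' -> 'younger'.

younger


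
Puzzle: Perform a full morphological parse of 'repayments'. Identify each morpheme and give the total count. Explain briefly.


Step 1: Identify prefix: 're' (meaning: again)
Step 2: Identify root: 'pay'
Step 3: Identify suffix(es): 'ment, s'
Decomposition: re- (prefix: again) + pay (root) + -ment (suffix: action/result) + -s (plural)
Total morphemes: 4

4 morphemes (re- (prefix: again) + pay (root) + -ment (suffix: action/result) + -s (plural))


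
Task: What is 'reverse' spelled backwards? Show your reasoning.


Reverse 'reverse' character by character: 'esrever'.

esrever


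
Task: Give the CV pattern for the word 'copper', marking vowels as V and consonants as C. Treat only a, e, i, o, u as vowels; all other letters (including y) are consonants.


Letter mapping: c = C, o = V, p = C, p = C, e = V, r = C.

CVCCVC


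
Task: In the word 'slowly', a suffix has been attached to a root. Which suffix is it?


The word 'slowly' = 'slow' (root) + '-ly' (suffix). The suffix is '-ly'.

ly


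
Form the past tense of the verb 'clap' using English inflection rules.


Apply rule: Double final consonant and add -ed. 'clap' becomes 'clapped'.

clapped


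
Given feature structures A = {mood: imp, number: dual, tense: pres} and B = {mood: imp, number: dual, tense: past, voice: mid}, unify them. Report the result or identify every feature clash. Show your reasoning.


Compare features:
mood: A=imp vs B=imp -> unified: imp
number: A=dual vs B=dual -> unified: dual
tense: A=pres vs B=past -> CLASH
voice: A=_ vs B=mid -> unified: mid
Clash detected on feature 'tense' (pres vs past); unification fails.

CLASH on 'tense' (pres vs past)


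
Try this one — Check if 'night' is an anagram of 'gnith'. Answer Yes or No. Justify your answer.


Sorted letters of 'night': 'ghint'
Sorted letters of 'gnith': 'ghint'
They match.

Yes


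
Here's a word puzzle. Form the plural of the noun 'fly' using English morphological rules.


Apply rule: Change -y to -ies (consonant + y). 'fly' becomes 'flies'.

flies


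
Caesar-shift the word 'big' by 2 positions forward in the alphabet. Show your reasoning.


Shift each letter by 2: b -> d, i -> k, g -> i. Result: 'dki'.

dki


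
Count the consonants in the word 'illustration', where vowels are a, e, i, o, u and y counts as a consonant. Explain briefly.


Consonants in 'illustration': l, l, s, t, r, t, n = 7 consonants.

7


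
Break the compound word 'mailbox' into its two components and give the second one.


Split 'mailbox' into 'mail' + 'box'. The second part is 'box'.

box


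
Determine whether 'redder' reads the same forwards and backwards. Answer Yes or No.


Forward: 'redder'
Reversed: 'redder'
They are identical.

Yes


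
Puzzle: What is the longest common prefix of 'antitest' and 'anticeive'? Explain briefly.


Compare from the start: 4 characters match: 'anti'. Mismatch at position 5: 't' vs 'c'.

anti


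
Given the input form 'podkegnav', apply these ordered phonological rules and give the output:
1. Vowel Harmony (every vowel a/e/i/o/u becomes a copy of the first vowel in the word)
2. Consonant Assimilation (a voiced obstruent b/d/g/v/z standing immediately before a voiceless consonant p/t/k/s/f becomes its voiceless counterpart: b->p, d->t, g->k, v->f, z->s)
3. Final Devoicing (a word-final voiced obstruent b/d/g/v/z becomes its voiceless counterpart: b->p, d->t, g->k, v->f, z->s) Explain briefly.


Starting form: 'podkegnav'
Rule 1: Vowel Harmony: all vowels become 'o' (matching first vowel). 'podkegnav' -> 'podkognov'
Rule 2: Consonant Assimilation: voiced obstruent before voiceless consonant becomes voiceless ('dk' -> 'tk'). 'podkognov' -> 'potkognov'
Rule 3: Final Devoicing: word-final voiced obstruent 'v' becomes voiceless 'f'. 'potkognov' -> 'potkognof'
Final form: 'potkognof'

potkognof


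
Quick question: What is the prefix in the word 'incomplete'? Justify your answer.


The word 'incomplete' = 'in' (prefix) + 'complete' (root). The prefix is 'in'.

in


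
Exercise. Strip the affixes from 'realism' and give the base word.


Remove suffix '-ism' from 'realism' to get root 'real'.

real
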